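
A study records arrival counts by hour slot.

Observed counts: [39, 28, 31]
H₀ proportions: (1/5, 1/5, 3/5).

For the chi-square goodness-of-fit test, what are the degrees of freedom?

df = k − 1 = 3 − 1 = 2

degrees of freedom = 2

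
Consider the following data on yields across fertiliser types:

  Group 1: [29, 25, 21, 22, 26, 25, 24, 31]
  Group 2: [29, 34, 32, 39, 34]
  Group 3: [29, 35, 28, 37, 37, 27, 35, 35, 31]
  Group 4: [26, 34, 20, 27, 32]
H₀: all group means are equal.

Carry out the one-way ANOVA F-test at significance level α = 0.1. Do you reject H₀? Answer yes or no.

reject H₀: yes

Group means [25.38, 33.60, 32.67, 27.80], grand mean 29.778
SSB = Σnᵢ(x̄ᵢ−x̄)² = 322.792; SSW = ΣΣ(x−x̄ᵢ)² = 375.875
MSB = 322.792/3 = 107.5972; MSW = 375.875/23 = 16.3424
F = MSB/MSW = 6.5839
df = (3, 23)
p-value (upper-tail) = 0.00225
At α=0.1: p < α → reject H₀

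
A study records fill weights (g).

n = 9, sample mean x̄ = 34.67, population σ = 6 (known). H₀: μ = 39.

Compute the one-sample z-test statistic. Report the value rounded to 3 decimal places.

SE = σ/√n = 6/√9 = 2.0000
z = (x̄−μ₀)/SE = (34.67−39)/2.0000 = -2.1650

test statistic = -2.165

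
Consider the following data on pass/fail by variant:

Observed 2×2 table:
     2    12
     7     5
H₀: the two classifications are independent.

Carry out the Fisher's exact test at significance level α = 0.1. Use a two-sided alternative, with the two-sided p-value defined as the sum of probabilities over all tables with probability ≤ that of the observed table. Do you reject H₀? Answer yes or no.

Margins: r₁=14, r₂=12, c₁=9, c₂=17, n=26
p_obs = C(14,2)·C(12,7)/C(26,9); sum pmf over tables with pmf ≤ p_obs
p-value (two-sided) = 0.03753
At α=0.1: p < α → reject H₀

reject H₀: yes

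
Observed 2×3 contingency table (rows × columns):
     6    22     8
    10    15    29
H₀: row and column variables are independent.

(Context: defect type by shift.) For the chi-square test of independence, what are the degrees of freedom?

degrees of freedom = 2

df = (r−1)(c−1) = (2−1)·(3−1) = 2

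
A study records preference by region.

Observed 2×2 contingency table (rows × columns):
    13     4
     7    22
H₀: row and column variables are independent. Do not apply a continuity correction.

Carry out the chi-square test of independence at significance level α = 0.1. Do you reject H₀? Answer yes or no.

Row totals [17, 29], col totals [20, 26], n=46
χ² = (13−7.39)²/7.39 + (4−9.61)²/9.61 + (7−12.61)²/12.61 + (22−16.39)²/16.39 = 11.9439
df = 1
p-value (upper-tail) = 0.00055
At α=0.1: p < α → reject H₀

reject H₀: yes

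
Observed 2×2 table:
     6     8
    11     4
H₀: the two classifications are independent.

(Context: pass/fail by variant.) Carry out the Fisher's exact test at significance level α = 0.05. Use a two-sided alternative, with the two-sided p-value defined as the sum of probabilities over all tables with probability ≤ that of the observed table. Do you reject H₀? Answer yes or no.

reject H₀: no

Margins: r₁=14, r₂=15, c₁=17, c₂=12, n=29
p_obs = C(14,6)·C(15,11)/C(29,17); sum pmf over tables with pmf ≤ p_obs
p-value (two-sided) = 0.13942
At α=0.05: p ≥ α → fail to reject H₀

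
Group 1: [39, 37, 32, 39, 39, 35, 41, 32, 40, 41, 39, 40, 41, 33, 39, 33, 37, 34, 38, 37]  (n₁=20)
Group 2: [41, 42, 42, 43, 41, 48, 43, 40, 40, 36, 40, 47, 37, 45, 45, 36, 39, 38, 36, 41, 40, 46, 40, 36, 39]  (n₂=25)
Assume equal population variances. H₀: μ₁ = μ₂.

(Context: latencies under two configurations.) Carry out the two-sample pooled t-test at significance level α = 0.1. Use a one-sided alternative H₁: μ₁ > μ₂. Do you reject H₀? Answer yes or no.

x̄₁=37.300, s₁=3.080, n₁=20
x̄₂=40.840, s₂=3.472, n₂=25
s_p² = [19·3.080² + 24·3.472²]/43 = 10.9200
SE = √(s_p²·(1/20+1/25)) = 0.9914
t = (37.300−40.840)/0.9914 = -3.5708
df = 43
p-value (one-sided, H₁ greater) = 0.99955
At α=0.1: p ≥ α → fail to reject H₀

reject H₀: no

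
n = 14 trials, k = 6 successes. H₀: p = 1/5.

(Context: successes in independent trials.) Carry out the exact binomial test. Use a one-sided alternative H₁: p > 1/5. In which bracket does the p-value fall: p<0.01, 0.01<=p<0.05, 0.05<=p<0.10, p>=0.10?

Exact binomial: n=14, k=6, p₀=1/5=0.2000
P(X≥6) from Σ C(n,i)·p₀^i·(1−p₀)^(n−i)
p-value (one-sided, H₁ greater) = 0.04385
→ bracket: 0.01<=p<0.05

p-value bracket: 0.01<=p<0.05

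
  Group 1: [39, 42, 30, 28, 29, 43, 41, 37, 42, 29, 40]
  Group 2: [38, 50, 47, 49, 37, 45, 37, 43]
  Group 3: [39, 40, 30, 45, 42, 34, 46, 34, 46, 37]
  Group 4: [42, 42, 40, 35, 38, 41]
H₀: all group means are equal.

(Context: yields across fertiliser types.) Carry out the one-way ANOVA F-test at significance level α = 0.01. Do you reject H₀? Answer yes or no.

Group means [36.36, 43.25, 39.30, 39.67], grand mean 39.343
SSB = Σnᵢ(x̄ᵢ−x̄)² = 220.407; SSW = ΣΣ(x−x̄ᵢ)² = 885.479
MSB = 220.407/3 = 73.4690; MSW = 885.479/31 = 28.5638
F = MSB/MSW = 2.5721
df = (3, 31)
p-value (upper-tail) = 0.07196
At α=0.01: p ≥ α → fail to reject H₀

reject H₀: no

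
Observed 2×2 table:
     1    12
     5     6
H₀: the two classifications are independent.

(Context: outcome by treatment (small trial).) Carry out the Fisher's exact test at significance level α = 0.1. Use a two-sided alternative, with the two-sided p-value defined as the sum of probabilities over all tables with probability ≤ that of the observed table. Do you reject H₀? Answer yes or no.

reject H₀: yes

Margins: r₁=13, r₂=11, c₁=6, c₂=18, n=24
p_obs = C(13,1)·C(11,5)/C(24,6); sum pmf over tables with pmf ≤ p_obs
p-value (two-sided) = 0.06080
At α=0.1: p < α → reject H₀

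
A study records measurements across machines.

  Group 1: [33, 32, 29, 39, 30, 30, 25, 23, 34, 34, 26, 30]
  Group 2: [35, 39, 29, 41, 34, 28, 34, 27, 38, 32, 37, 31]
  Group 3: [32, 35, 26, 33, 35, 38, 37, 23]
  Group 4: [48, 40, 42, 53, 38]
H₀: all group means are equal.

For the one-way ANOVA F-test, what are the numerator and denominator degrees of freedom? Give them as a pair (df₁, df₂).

k = 4 groups, N = 37 total
df = (k−1, N−k) = (4−1, 37−4) = (3, 33)

degrees of freedom = [3, 33]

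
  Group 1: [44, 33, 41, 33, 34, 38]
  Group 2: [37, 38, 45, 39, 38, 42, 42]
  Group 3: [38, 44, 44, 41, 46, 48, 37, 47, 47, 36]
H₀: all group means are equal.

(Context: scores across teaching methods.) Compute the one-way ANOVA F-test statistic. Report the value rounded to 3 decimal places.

Group means [37.17, 40.14, 42.80], grand mean 40.522
SSB = Σnᵢ(x̄ᵢ−x̄)² = 120.449; SSW = ΣΣ(x−x̄ᵢ)² = 339.290
MSB = 120.449/2 = 60.2243; MSW = 339.290/20 = 16.9645
F = MSB/MSW = 3.5500
df = (2, 20)

test statistic = 3.550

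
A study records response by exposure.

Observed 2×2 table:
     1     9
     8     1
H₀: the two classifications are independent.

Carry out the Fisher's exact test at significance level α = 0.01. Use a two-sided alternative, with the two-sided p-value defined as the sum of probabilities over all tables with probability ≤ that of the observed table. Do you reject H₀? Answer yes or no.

reject H₀: yes

Margins: r₁=10, r₂=9, c₁=9, c₂=10, n=19
p_obs = C(10,1)·C(9,8)/C(19,9); sum pmf over tables with pmf ≤ p_obs
p-value (two-sided) = 0.00109
At α=0.01: p < α → reject H₀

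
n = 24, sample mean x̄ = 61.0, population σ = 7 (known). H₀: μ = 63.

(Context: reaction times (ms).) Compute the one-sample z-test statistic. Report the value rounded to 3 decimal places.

SE = σ/√n = 7/√24 = 1.4289
z = (x̄−μ₀)/SE = (61.0−63)/1.4289 = -1.3997

test statistic = -1.400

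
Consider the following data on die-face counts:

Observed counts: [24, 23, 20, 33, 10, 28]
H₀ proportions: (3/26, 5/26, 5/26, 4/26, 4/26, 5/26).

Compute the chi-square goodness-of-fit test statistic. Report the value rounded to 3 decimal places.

test statistic = 18.725

n = 138; E_i = n·p_i = [15.92, 26.54, 26.54, 21.23, 21.23, 26.54]
χ² = (24−15.92)²/15.92 + (23−26.54)²/26.54 + (20−26.54)²/26.54 + (33−21.23)²/21.23 + (10−21.23)²/21.23 + (28−26.54)²/26.54 = 18.7254
df = 5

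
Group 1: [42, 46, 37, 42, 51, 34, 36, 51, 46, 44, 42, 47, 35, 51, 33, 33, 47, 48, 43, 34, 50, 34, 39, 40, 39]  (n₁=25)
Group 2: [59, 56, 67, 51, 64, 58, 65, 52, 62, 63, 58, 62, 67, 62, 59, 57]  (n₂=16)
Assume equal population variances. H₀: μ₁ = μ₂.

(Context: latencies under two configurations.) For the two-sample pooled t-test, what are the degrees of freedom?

df = n₁ + n₂ − 2 = 25 + 16 − 2 = 39

degrees of freedom = 39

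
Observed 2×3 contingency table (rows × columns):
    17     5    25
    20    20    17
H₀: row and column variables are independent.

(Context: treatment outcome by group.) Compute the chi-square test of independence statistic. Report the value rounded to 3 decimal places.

Row totals [47, 57], col totals [37, 25, 42], n=104
χ² = (17−16.72)²/16.72 + (5−11.30)²/11.30 + (25−18.98)²/18.98 + (20−20.28)²/20.28 + (20−13.70)²/13.70 + (17−23.02)²/23.02 = 9.8970
df = 2

test statistic = 9.897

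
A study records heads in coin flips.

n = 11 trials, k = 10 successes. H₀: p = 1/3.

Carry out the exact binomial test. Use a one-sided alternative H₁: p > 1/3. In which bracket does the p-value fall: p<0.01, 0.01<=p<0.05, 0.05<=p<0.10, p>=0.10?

Exact binomial: n=11, k=10, p₀=1/3=0.3333
P(X≥10) from Σ C(n,i)·p₀^i·(1−p₀)^(n−i)
p-value (one-sided, H₁ greater) = 0.00013
→ bracket: p<0.01

p-value bracket: p<0.01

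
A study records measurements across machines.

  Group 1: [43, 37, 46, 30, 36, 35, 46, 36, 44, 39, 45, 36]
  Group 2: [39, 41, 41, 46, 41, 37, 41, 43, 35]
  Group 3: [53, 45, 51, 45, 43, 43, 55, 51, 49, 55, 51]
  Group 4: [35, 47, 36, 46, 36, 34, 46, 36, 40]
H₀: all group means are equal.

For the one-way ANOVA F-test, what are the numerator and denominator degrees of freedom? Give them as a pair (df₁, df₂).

degrees of freedom = [3, 37]

k = 4 groups, N = 41 total
df = (k−1, N−k) = (4−1, 41−4) = (3, 37)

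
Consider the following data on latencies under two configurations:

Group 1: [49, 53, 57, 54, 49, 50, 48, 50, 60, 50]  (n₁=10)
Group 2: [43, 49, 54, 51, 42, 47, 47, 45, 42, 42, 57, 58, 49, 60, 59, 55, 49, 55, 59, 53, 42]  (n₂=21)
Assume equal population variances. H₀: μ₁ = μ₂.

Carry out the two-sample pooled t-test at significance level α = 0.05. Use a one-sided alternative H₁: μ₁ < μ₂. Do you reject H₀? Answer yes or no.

reject H₀: no

x̄₁=52.000, s₁=3.944, n₁=10
x̄₂=50.381, s₂=6.320, n₂=21
s_p² = [9·3.944² + 20·6.320²]/29 = 32.3777
SE = √(s_p²·(1/10+1/21)) = 2.1862
t = (52.000−50.381)/2.1862 = 0.7406
df = 29
p-value (one-sided, H₁ less) = 0.76755
At α=0.05: p ≥ α → fail to reject H₀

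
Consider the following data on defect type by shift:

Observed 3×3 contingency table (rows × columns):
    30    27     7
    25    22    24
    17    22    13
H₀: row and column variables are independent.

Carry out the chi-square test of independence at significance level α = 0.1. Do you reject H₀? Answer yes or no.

Row totals [64, 71, 52], col totals [72, 71, 44], n=187
χ² = (30−24.64)²/24.64 + (27−24.30)²/24.30 + (7−15.06)²/15.06 + (25−27.34)²/27.34 + (22−26.96)²/26.96 + (24−16.71)²/16.71 + (17−20.02)²/20.02 + (22−19.74)²/19.74 + (13−12.24)²/12.24 = 10.8358
df = 4
p-value (upper-tail) = 0.02847
At α=0.1: p < α → reject H₀

reject H₀: yes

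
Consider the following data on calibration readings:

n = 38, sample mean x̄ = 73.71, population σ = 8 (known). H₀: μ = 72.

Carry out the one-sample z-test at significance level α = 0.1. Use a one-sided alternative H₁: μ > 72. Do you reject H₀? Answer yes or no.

reject H₀: yes

SE = σ/√n = 8/√38 = 1.2978
z = (x̄−μ₀)/SE = (73.71−72)/1.2978 = 1.3176
p-value (one-sided, H₁ greater) = 0.09381
At α=0.1: p < α → reject H₀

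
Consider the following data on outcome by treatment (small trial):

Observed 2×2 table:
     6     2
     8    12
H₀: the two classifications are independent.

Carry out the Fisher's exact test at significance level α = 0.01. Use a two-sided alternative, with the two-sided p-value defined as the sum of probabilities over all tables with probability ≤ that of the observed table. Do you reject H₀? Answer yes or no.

reject H₀: no

Margins: r₁=8, r₂=20, c₁=14, c₂=14, n=28
p_obs = C(8,6)·C(20,8)/C(28,14); sum pmf over tables with pmf ≤ p_obs
p-value (two-sided) = 0.20870
At α=0.01: p ≥ α → fail to reject H₀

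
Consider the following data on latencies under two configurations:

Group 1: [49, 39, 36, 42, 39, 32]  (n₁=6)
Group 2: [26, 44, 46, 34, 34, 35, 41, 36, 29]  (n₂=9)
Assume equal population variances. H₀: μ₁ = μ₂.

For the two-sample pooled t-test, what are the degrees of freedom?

df = n₁ + n₂ − 2 = 6 + 9 − 2 = 13

degrees of freedom = 13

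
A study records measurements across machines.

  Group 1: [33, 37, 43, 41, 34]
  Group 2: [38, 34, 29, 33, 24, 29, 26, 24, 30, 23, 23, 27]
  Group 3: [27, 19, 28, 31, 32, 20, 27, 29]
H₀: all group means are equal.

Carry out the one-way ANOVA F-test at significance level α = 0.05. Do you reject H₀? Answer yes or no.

Group means [37.60, 28.33, 26.62], grand mean 29.640
SSB = Σnᵢ(x̄ᵢ−x̄)² = 410.018; SSW = ΣΣ(x−x̄ᵢ)² = 485.742
MSB = 410.018/2 = 205.0092; MSW = 485.742/22 = 22.0792
F = MSB/MSW = 9.2852
df = (2, 22)
p-value (upper-tail) = 0.00119
At α=0.05: p < α → reject H₀

reject H₀: yes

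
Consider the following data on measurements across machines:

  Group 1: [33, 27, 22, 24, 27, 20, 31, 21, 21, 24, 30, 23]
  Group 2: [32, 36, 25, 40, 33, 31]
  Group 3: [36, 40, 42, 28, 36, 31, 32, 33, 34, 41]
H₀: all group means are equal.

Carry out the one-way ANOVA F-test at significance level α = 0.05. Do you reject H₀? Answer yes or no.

reject H₀: yes

Group means [25.25, 32.83, 35.30], grand mean 30.464
SSB = Σnᵢ(x̄ᵢ−x̄)² = 593.781; SSW = ΣΣ(x−x̄ᵢ)² = 521.183
MSB = 593.781/2 = 296.8905; MSW = 521.183/25 = 20.8473
F = MSB/MSW = 14.2412
df = (2, 25)
p-value (upper-tail) = 0.00007
At α=0.05: p < α → reject H₀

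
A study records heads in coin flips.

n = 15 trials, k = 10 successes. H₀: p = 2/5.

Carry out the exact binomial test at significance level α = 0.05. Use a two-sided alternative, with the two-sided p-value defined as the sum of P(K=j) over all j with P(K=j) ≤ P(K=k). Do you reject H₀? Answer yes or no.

Exact binomial: n=15, k=10, p₀=2/5=0.4000
P(X=j) = C(n,j)·p₀^j·(1−p₀)^(n−j); p = Σ P(X=j) over j with P(X=j) ≤ P(X=10)
p-value (two-sided) = 0.06095
At α=0.05: p ≥ α → fail to reject H₀

reject H₀: no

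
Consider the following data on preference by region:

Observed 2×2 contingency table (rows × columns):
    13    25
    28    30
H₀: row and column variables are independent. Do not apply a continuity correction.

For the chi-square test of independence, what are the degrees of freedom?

df = (r−1)(c−1) = (2−1)·(2−1) = 1

degrees of freedom = 1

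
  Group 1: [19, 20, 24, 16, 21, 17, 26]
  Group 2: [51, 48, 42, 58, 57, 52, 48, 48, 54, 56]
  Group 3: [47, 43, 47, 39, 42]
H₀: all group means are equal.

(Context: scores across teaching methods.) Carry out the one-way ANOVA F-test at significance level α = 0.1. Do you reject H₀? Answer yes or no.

reject H₀: yes

Group means [20.43, 51.40, 43.60], grand mean 39.773
SSB = Σnᵢ(x̄ᵢ−x̄)² = 4044.549; SSW = ΣΣ(x−x̄ᵢ)² = 351.314
MSB = 4044.549/2 = 2022.2747; MSW = 351.314/19 = 18.4902
F = MSB/MSW = 109.3699
df = (2, 19)
p-value (upper-tail) = 0.00000
At α=0.1: p < α → reject H₀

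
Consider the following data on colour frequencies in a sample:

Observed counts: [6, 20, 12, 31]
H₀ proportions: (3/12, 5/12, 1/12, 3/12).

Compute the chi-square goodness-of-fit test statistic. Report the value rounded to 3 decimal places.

test statistic = 27.754

n = 69; E_i = n·p_i = [17.25, 28.75, 5.75, 17.25]
χ² = (6−17.25)²/17.25 + (20−28.75)²/28.75 + (12−5.75)²/5.75 + (31−17.25)²/17.25 = 27.7536
df = 3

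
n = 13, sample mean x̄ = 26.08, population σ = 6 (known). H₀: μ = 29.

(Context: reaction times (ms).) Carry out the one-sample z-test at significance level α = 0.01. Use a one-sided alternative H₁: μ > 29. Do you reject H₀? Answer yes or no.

reject H₀: no

SE = σ/√n = 6/√13 = 1.6641
z = (x̄−μ₀)/SE = (26.08−29)/1.6641 = -1.7547
p-value (one-sided, H₁ greater) = 0.96034
At α=0.01: p ≥ α → fail to reject H₀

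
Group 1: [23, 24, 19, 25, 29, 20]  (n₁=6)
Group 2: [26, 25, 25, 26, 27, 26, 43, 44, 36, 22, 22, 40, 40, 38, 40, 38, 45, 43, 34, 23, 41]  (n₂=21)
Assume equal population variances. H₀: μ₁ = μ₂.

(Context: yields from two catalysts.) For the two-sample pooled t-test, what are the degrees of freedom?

df = n₁ + n₂ − 2 = 6 + 21 − 2 = 25

degrees of freedom = 25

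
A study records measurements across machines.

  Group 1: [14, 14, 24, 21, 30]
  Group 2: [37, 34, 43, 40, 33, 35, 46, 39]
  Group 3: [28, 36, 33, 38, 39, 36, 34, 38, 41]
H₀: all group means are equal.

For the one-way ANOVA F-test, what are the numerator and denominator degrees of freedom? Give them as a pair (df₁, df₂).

degrees of freedom = [2, 19]

k = 3 groups, N = 22 total
df = (k−1, N−k) = (3−1, 22−3) = (2, 19)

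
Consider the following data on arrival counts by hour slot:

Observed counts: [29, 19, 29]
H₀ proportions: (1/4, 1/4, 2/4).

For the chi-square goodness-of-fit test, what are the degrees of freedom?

df = k − 1 = 3 − 1 = 2

degrees of freedom = 2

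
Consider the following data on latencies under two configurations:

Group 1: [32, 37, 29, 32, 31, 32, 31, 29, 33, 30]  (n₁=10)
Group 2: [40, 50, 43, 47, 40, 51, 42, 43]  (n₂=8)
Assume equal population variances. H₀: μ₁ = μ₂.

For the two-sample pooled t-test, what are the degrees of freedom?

degrees of freedom = 16

df = n₁ + n₂ − 2 = 10 + 8 − 2 = 16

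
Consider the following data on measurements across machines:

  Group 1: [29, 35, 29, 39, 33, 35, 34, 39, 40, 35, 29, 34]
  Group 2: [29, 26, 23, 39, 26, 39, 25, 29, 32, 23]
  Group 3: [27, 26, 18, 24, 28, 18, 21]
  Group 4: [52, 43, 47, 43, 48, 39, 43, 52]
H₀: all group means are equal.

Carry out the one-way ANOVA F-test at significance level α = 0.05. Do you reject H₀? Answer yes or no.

Group means [34.25, 29.10, 23.14, 45.88], grand mean 33.270
SSB = Σnᵢ(x̄ᵢ−x̄)² = 2174.415; SSW = ΣΣ(x−x̄ᵢ)² = 736.882
MSB = 2174.415/3 = 724.8051; MSW = 736.882/33 = 22.3298
F = MSB/MSW = 32.4591
df = (3, 33)
p-value (upper-tail) = 0.00000
At α=0.05: p < α → reject H₀

reject H₀: yes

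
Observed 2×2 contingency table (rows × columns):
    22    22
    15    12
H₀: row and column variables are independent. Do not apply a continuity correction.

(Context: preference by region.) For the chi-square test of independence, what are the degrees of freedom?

df = (r−1)(c−1) = (2−1)·(2−1) = 1

degrees of freedom = 1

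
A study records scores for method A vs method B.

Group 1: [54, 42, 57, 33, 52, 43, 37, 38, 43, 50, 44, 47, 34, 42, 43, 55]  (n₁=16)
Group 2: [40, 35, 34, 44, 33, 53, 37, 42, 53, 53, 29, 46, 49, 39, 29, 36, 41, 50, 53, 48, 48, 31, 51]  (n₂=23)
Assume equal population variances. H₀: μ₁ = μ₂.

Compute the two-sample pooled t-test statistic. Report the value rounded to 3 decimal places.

x̄₁=44.625, s₁=7.347, n₁=16
x̄₂=42.348, s₂=8.244, n₂=23
s_p² = [15·7.347² + 22·8.244²]/37 = 62.2964
SE = √(s_p²·(1/16+1/23)) = 2.5694
t = (44.625−42.348)/2.5694 = 0.8863
df = 37

test statistic = 0.886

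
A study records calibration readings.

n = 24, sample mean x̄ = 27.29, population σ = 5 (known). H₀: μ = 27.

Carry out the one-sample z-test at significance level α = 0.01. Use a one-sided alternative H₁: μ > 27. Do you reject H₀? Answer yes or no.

SE = σ/√n = 5/√24 = 1.0206
z = (x̄−μ₀)/SE = (27.29−27)/1.0206 = 0.2841
p-value (one-sided, H₁ greater) = 0.38815
At α=0.01: p ≥ α → fail to reject H₀

reject H₀: no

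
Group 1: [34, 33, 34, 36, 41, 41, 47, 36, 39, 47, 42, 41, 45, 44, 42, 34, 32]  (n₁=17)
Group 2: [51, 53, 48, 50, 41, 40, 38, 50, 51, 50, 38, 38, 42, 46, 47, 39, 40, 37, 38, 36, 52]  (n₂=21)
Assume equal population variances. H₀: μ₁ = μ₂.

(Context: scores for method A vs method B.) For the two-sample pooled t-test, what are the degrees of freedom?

df = n₁ + n₂ − 2 = 17 + 21 − 2 = 36

degrees of freedom = 36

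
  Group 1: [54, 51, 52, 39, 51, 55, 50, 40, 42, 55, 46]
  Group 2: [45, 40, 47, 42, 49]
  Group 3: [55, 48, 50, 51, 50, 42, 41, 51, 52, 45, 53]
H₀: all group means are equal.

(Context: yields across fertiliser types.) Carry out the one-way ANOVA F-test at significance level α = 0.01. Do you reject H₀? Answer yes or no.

Group means [48.64, 44.60, 48.91], grand mean 48.000
SSB = Σnᵢ(x̄ᵢ−x̄)² = 71.345; SSW = ΣΣ(x−x̄ᵢ)² = 606.655
MSB = 71.345/2 = 35.6727; MSW = 606.655/24 = 25.2773
F = MSB/MSW = 1.4113
df = (2, 24)
p-value (upper-tail) = 0.26335
At α=0.01: p ≥ α → fail to reject H₀

reject H₀: no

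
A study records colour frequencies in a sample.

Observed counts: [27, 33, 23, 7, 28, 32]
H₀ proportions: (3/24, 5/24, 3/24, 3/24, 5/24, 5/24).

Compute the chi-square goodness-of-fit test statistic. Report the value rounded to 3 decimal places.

test statistic = 12.411

n = 150; E_i = n·p_i = [18.75, 31.25, 18.75, 18.75, 31.25, 31.25]
χ² = (27−18.75)²/18.75 + (33−31.25)²/31.25 + (23−18.75)²/18.75 + (7−18.75)²/18.75 + (28−31.25)²/31.25 + (32−31.25)²/31.25 = 12.4107
df = 5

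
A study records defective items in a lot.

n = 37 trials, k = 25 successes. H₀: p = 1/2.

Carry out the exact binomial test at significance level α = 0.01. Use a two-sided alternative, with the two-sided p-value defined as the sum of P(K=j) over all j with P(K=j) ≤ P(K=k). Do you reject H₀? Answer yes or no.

reject H₀: no

Exact binomial: n=37, k=25, p₀=1/2=0.5000
P(X=j) = C(n,j)·p₀^j·(1−p₀)^(n−j); p = Σ P(X=j) over j with P(X=j) ≤ P(X=25)
p-value (two-sided) = 0.04703
At α=0.01: p ≥ α → fail to reject H₀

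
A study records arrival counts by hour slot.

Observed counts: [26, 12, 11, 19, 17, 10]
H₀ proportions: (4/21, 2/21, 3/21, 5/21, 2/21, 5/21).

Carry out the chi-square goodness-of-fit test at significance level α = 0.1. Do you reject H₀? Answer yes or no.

reject H₀: yes

n = 95; E_i = n·p_i = [18.10, 9.05, 13.57, 22.62, 9.05, 22.62]
χ² = (26−18.10)²/18.10 + (12−9.05)²/9.05 + (11−13.57)²/13.57 + (19−22.62)²/22.62 + (17−9.05)²/9.05 + (10−22.62)²/22.62 = 19.5126
df = 5
p-value (upper-tail) = 0.00154
At α=0.1: p < α → reject H₀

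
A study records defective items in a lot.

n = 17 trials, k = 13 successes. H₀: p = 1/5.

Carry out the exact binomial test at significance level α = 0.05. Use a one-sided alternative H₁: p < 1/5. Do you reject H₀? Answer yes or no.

Exact binomial: n=17, k=13, p₀=1/5=0.2000
P(X≤13) from Σ C(n,i)·p₀^i·(1−p₀)^(n−i)
p-value (one-sided, H₁ less) = 1.00000
At α=0.05: p ≥ α → fail to reject H₀

reject H₀: no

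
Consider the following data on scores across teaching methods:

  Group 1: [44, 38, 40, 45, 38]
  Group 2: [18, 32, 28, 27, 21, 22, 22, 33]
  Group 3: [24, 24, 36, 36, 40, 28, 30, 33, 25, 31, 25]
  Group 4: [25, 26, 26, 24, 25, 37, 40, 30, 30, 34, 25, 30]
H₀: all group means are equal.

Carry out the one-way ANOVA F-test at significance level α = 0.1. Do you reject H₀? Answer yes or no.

Group means [41.00, 25.38, 30.18, 29.33], grand mean 30.333
SSB = Σnᵢ(x̄ᵢ−x̄)² = 777.822; SSW = ΣΣ(x−x̄ᵢ)² = 862.178
MSB = 777.822/3 = 259.2740; MSW = 862.178/32 = 26.9431
F = MSB/MSW = 9.6230
df = (3, 32)
p-value (upper-tail) = 0.00011
At α=0.1: p < α → reject H₀

reject H₀: yes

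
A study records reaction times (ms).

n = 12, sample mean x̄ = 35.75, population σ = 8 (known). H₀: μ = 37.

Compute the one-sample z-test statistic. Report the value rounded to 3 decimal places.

SE = σ/√n = 8/√12 = 2.3094
z = (x̄−μ₀)/SE = (35.75−37)/2.3094 = -0.5413

test statistic = -0.541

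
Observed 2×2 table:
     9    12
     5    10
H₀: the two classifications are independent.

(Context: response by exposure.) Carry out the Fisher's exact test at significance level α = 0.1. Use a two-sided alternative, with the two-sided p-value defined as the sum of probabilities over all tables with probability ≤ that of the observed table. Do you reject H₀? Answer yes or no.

Margins: r₁=21, r₂=15, c₁=14, c₂=22, n=36
p_obs = C(21,9)·C(15,5)/C(36,14); sum pmf over tables with pmf ≤ p_obs
p-value (two-sided) = 0.73172
At α=0.1: p ≥ α → fail to reject H₀

reject H₀: no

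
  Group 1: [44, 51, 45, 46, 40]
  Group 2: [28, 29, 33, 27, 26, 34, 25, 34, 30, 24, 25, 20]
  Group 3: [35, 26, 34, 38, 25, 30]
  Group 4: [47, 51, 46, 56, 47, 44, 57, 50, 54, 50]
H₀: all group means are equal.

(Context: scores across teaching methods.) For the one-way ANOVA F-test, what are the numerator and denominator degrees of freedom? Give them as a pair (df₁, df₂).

degrees of freedom = [3, 29]

k = 4 groups, N = 33 total
df = (k−1, N−k) = (4−1, 33−4) = (3, 29)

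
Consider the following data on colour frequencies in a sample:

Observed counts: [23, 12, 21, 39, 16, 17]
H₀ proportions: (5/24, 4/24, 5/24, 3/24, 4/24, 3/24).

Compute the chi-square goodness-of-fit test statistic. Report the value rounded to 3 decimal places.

n = 128; E_i = n·p_i = [26.67, 21.33, 26.67, 16.00, 21.33, 16.00]
χ² = (23−26.67)²/26.67 + (12−21.33)²/21.33 + (21−26.67)²/26.67 + (39−16.00)²/16.00 + (16−21.33)²/21.33 + (17−16.00)²/16.00 = 40.2500
df = 5

test statistic = 40.250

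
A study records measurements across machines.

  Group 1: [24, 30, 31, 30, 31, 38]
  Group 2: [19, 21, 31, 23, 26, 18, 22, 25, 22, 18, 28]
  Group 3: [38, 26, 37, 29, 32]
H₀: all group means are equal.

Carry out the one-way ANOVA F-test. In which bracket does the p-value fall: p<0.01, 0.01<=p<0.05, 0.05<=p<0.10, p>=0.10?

p-value bracket: p<0.01

Group means [30.67, 23.00, 32.40], grand mean 27.227
SSB = Σnᵢ(x̄ᵢ−x̄)² = 401.330; SSW = ΣΣ(x−x̄ᵢ)² = 378.533
MSB = 401.330/2 = 200.6652; MSW = 378.533/19 = 19.9228
F = MSB/MSW = 10.0721
df = (2, 19)
p-value (upper-tail) = 0.00104
→ bracket: p<0.01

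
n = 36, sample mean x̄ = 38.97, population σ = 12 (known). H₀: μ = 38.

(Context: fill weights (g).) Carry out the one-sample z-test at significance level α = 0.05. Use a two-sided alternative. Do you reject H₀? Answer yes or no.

reject H₀: no

SE = σ/√n = 12/√36 = 2.0000
z = (x̄−μ₀)/SE = (38.97−38)/2.0000 = 0.4850
p-value (two-sided) = 0.62768
At α=0.05: p ≥ α → fail to reject H₀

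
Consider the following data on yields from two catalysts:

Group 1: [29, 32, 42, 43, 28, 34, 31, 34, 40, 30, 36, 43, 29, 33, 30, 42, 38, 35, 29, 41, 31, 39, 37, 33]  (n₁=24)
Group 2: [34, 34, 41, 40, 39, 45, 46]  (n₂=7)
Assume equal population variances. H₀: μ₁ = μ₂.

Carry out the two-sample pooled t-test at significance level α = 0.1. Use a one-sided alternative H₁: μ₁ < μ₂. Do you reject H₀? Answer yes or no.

reject H₀: yes

x̄₁=34.958, s₁=5.000, n₁=24
x̄₂=39.857, s₂=4.741, n₂=7
s_p² = [23·5.000² + 6·4.741²]/29 = 24.4764
SE = √(s_p²·(1/24+1/7)) = 2.1252
t = (34.958−39.857)/2.1252 = -2.3051
df = 29
p-value (one-sided, H₁ less) = 0.01426
At α=0.1: p < α → reject H₀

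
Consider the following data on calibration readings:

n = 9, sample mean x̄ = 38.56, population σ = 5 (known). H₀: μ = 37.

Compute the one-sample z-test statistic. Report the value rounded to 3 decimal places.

test statistic = 0.936

SE = σ/√n = 5/√9 = 1.6667
z = (x̄−μ₀)/SE = (38.56−37)/1.6667 = 0.9360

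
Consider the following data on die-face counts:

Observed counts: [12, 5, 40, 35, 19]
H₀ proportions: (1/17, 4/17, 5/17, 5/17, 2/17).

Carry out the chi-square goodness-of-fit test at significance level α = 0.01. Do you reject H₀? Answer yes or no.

reject H₀: yes

n = 111; E_i = n·p_i = [6.53, 26.12, 32.65, 32.65, 13.06]
χ² = (12−6.53)²/6.53 + (5−26.12)²/26.12 + (40−32.65)²/32.65 + (35−32.65)²/32.65 + (19−13.06)²/13.06 = 26.1869
df = 4
p-value (upper-tail) = 0.00003
At α=0.01: p < α → reject H₀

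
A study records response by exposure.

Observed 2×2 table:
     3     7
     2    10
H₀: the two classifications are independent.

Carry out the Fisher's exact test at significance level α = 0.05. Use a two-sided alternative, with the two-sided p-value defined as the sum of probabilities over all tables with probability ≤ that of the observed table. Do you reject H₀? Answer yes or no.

reject H₀: no

Margins: r₁=10, r₂=12, c₁=5, c₂=17, n=22
p_obs = C(10,3)·C(12,2)/C(22,5); sum pmf over tables with pmf ≤ p_obs
p-value (two-sided) = 0.62406
At α=0.05: p ≥ α → fail to reject H₀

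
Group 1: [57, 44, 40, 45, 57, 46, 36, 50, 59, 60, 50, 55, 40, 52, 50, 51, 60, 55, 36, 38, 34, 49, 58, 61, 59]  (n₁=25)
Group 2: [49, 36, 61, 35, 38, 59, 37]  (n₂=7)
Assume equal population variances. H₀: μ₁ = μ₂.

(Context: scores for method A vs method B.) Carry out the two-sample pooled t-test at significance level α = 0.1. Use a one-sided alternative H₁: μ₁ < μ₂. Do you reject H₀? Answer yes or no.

x̄₁=49.680, s₁=8.582, n₁=25
x̄₂=45.000, s₂=11.269, n₂=7
s_p² = [24·8.582² + 6·11.269²]/30 = 84.3147
SE = √(s_p²·(1/25+1/7)) = 3.9265
t = (49.680−45.000)/3.9265 = 1.1919
df = 30
p-value (one-sided, H₁ less) = 0.87868
At α=0.1: p ≥ α → fail to reject H₀

reject H₀: no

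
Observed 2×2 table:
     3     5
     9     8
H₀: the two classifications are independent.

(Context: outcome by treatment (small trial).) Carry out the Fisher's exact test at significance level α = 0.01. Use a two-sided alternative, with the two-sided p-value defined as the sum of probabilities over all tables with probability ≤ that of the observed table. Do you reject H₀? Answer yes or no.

reject H₀: no

Margins: r₁=8, r₂=17, c₁=12, c₂=13, n=25
p_obs = C(8,3)·C(17,9)/C(25,12); sum pmf over tables with pmf ≤ p_obs
p-value (two-sided) = 0.67277
At α=0.01: p ≥ α → fail to reject H₀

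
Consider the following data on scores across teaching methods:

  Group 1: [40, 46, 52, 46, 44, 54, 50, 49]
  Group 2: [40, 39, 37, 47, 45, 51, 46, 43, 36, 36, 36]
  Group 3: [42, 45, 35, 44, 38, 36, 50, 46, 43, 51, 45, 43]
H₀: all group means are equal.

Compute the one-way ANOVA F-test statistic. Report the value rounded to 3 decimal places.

Group means [47.62, 41.45, 43.17], grand mean 43.710
SSB = Σnᵢ(x̄ᵢ−x̄)² = 182.118; SSW = ΣΣ(x−x̄ᵢ)² = 688.269
MSB = 182.118/2 = 91.0591; MSW = 688.269/28 = 24.5810
F = MSB/MSW = 3.7044
df = (2, 28)

test statistic = 3.704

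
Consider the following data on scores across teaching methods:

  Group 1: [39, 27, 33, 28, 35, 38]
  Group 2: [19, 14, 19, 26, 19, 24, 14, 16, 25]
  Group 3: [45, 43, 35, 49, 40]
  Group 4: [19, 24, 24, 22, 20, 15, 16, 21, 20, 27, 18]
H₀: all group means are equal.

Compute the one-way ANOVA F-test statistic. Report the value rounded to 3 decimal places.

Group means [33.33, 19.56, 42.40, 20.55], grand mean 26.258
SSB = Σnᵢ(x̄ᵢ−x̄)² = 2366.453; SSW = ΣΣ(x−x̄ᵢ)² = 531.483
MSB = 2366.453/3 = 788.8176; MSW = 531.483/27 = 19.6845
F = MSB/MSW = 40.0729
df = (3, 27)

test statistic = 40.073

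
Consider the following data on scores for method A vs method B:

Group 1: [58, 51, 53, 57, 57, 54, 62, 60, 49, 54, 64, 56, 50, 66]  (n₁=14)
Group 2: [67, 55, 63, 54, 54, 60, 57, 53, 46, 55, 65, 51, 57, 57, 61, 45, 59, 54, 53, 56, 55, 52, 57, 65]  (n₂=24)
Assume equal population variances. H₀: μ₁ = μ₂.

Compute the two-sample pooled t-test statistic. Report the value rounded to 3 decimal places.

x̄₁=56.500, s₁=5.155, n₁=14
x̄₂=56.292, s₂=5.433, n₂=24
s_p² = [13·5.155² + 23·5.433²]/36 = 28.4572
SE = √(s_p²·(1/14+1/24)) = 1.7940
t = (56.500−56.292)/1.7940 = 0.1161
df = 36

test statistic = 0.116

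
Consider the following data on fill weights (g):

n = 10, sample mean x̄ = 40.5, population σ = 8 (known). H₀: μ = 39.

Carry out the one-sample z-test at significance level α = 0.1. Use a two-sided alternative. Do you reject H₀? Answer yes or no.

SE = σ/√n = 8/√10 = 2.5298
z = (x̄−μ₀)/SE = (40.5−39)/2.5298 = 0.5929
p-value (two-sided) = 0.55323
At α=0.1: p ≥ α → fail to reject H₀

reject H₀: no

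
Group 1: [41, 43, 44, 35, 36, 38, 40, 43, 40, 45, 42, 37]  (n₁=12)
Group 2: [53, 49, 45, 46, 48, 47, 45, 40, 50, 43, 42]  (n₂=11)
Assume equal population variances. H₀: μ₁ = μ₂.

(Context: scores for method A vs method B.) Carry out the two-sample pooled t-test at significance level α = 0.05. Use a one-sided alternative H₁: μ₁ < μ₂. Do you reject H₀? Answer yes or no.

x̄₁=40.333, s₁=3.257, n₁=12
x̄₂=46.182, s₂=3.763, n₂=11
s_p² = [11·3.257² + 10·3.763²]/21 = 12.3001
SE = √(s_p²·(1/12+1/11)) = 1.4640
t = (40.333−46.182)/1.4640 = -3.9949
df = 21
p-value (one-sided, H₁ less) = 0.00033
At α=0.05: p < α → reject H₀

reject H₀: yes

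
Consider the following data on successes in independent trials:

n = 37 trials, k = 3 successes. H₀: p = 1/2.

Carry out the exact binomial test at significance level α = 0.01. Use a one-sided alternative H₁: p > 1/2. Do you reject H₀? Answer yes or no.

reject H₀: no

Exact binomial: n=37, k=3, p₀=1/2=0.5000
P(X≥3) from Σ C(n,i)·p₀^i·(1−p₀)^(n−i)
p-value (one-sided, H₁ greater) = 1.00000
At α=0.01: p ≥ α → fail to reject H₀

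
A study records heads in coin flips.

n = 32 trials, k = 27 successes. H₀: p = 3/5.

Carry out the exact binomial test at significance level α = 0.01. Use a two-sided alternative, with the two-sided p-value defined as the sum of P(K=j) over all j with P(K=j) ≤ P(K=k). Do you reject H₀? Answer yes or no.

reject H₀: yes

Exact binomial: n=32, k=27, p₀=3/5=0.6000
P(X=j) = C(n,j)·p₀^j·(1−p₀)^(n−j); p = Σ P(X=j) over j with P(X=j) ≤ P(X=27)
p-value (two-sided) = 0.00582
At α=0.01: p < α → reject H₀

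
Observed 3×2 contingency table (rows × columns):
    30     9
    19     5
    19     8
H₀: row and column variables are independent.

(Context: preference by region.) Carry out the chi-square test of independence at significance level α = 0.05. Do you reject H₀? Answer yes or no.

Row totals [39, 24, 27], col totals [68, 22], n=90
χ² = (30−29.47)²/29.47 + (9−9.53)²/9.53 + (19−18.13)²/18.13 + (5−5.87)²/5.87 + (19−20.40)²/20.40 + (8−6.60)²/6.60 = 0.6020
df = 2
p-value (upper-tail) = 0.74008
At α=0.05: p ≥ α → fail to reject H₀

reject H₀: no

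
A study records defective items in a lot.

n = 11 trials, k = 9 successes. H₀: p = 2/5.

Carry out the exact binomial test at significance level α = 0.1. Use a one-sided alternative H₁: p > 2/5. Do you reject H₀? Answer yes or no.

Exact binomial: n=11, k=9, p₀=2/5=0.4000
P(X≥9) from Σ C(n,i)·p₀^i·(1−p₀)^(n−i)
p-value (one-sided, H₁ greater) = 0.00592
At α=0.1: p < α → reject H₀

reject H₀: yes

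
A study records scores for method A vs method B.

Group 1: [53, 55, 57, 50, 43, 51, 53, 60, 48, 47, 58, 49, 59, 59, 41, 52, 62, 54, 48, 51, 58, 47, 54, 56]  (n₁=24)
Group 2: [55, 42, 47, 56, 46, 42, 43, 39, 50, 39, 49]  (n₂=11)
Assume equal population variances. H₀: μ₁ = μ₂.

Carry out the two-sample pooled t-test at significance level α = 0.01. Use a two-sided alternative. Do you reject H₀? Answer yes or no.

reject H₀: yes

x̄₁=52.708, s₁=5.441, n₁=24
x̄₂=46.182, s₂=5.879, n₂=11
s_p² = [23·5.441² + 10·5.879²]/33 = 31.1089
SE = √(s_p²·(1/24+1/11)) = 2.0308
t = (52.708−46.182)/2.0308 = 3.2137
df = 33
p-value (two-sided) = 0.00293
At α=0.01: p < α → reject H₀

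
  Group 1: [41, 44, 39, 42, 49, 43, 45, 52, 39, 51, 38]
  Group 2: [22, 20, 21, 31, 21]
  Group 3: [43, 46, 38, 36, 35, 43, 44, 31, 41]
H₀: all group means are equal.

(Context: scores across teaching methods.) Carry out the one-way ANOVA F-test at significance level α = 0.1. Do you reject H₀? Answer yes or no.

Group means [43.91, 23.00, 39.67], grand mean 38.200
SSB = Σnᵢ(x̄ᵢ−x̄)² = 1533.091; SSW = ΣΣ(x−x̄ᵢ)² = 516.909
MSB = 1533.091/2 = 766.5455; MSW = 516.909/22 = 23.4959
F = MSB/MSW = 32.6247
df = (2, 22)
p-value (upper-tail) = 0.00000
At α=0.1: p < α → reject H₀

reject H₀: yes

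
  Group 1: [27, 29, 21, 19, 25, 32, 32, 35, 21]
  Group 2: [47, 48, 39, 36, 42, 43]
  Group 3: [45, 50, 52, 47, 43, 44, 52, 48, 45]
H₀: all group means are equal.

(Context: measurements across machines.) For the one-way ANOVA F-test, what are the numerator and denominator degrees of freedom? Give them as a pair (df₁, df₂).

k = 3 groups, N = 24 total
df = (k−1, N−k) = (3−1, 24−3) = (2, 21)

degrees of freedom = [2, 21]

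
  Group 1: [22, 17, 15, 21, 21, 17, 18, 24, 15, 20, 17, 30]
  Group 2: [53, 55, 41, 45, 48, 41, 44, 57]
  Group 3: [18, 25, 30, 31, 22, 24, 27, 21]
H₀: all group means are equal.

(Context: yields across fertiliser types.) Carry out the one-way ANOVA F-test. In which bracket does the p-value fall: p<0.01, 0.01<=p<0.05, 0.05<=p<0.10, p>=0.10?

p-value bracket: p<0.01

Group means [19.75, 48.00, 24.75], grand mean 29.250
SSB = Σnᵢ(x̄ᵢ−x̄)² = 4057.500; SSW = ΣΣ(x−x̄ᵢ)² = 619.750
MSB = 4057.500/2 = 2028.7500; MSW = 619.750/25 = 24.7900
F = MSB/MSW = 81.8374
df = (2, 25)
p-value (upper-tail) = 0.00000
→ bracket: p<0.01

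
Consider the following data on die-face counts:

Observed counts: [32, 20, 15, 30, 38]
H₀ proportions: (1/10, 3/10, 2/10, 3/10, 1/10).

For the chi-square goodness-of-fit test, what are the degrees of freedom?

degrees of freedom = 4

df = k − 1 = 5 − 1 = 4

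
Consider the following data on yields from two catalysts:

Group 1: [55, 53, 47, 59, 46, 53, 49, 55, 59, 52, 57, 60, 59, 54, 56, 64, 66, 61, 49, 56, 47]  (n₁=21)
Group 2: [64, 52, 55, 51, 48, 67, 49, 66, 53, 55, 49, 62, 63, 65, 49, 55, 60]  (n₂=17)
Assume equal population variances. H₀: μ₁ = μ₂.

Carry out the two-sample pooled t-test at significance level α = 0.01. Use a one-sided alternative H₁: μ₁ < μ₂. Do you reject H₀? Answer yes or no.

x̄₁=55.095, s₁=5.549, n₁=21
x̄₂=56.647, s₂=6.726, n₂=17
s_p² = [20·5.549² + 16·6.726²]/36 = 37.2137
SE = √(s_p²·(1/21+1/17)) = 1.9903
t = (55.095−56.647)/1.9903 = -0.7797
df = 36
p-value (one-sided, H₁ less) = 0.22033
At α=0.01: p ≥ α → fail to reject H₀

reject H₀: no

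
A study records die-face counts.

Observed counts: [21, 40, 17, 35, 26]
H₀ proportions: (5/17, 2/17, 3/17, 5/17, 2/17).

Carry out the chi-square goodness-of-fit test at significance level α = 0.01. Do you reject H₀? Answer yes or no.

n = 139; E_i = n·p_i = [40.88, 16.35, 24.53, 40.88, 16.35]
χ² = (21−40.88)²/40.88 + (40−16.35)²/16.35 + (17−24.53)²/24.53 + (35−40.88)²/40.88 + (26−16.35)²/16.35 = 52.7127
df = 4
p-value (upper-tail) = 0.00000
At α=0.01: p < α → reject H₀

reject H₀: yes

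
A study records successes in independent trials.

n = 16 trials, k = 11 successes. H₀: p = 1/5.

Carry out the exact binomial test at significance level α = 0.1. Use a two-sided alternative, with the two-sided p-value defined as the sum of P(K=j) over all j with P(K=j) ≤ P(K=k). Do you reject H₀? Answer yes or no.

reject H₀: yes

Exact binomial: n=16, k=11, p₀=1/5=0.2000
P(X=j) = C(n,j)·p₀^j·(1−p₀)^(n−j); p = Σ P(X=j) over j with P(X=j) ≤ P(X=11)
p-value (two-sided) = 0.00003
At α=0.1: p < α → reject H₀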